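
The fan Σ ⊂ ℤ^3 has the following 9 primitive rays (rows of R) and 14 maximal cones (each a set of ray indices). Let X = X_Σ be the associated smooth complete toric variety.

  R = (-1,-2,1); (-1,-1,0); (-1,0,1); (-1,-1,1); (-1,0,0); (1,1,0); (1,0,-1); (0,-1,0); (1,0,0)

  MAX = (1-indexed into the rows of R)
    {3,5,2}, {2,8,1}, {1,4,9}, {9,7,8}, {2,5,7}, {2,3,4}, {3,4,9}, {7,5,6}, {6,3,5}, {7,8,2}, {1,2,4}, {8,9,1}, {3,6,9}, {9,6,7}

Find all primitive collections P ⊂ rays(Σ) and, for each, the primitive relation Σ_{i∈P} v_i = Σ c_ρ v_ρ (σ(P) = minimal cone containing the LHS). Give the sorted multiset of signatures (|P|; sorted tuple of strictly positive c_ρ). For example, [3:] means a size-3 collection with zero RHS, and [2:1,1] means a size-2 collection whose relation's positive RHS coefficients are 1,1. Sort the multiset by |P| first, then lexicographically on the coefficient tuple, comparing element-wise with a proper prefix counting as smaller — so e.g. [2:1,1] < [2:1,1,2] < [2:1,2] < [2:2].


Primitive collections (15):

  P = {2,6}:  v_{2} + v_{6} = 0 — sig = [2:]
  P = {3,7}:  v_{3} + v_{7} = 0 — sig = [2:]
  P = {5,9}:  v_{5} + v_{9} = 0 — sig = [2:]
  P = {2,9}:  v_{2} + v_{9} = v_{8} — sig = [2:1]
  P = {3,8}:  v_{3} + v_{8} = v_{4} — sig = [2:1]
  P = {4,7}:  v_{4} + v_{7} = v_{8} — sig = [2:1]
  P = {4,8}:  v_{4} + v_{8} = v_{1} — sig = [2:1]
  P = {5,8}:  v_{5} + v_{8} = v_{2} — sig = [2:1]
  P = {6,8}:  v_{6} + v_{8} = v_{9} — sig = [2:1]
  P = {1,5}:  v_{1} + v_{5} = v_{2} + v_{4} — sig = [2:1,1]
  P = {1,6}:  v_{1} + v_{6} = v_{4} + v_{9} — sig = [2:1,1]
  P = {4,5}:  v_{4} + v_{5} = v_{2} + v_{3} — sig = [2:1,1]
  P = {4,6}:  v_{4} + v_{6} = v_{3} + v_{9} — sig = [2:1,1]
  P = {1,3}:  v_{1} + v_{3} = 2·v_{4} — sig = [2:2]
  P = {1,7}:  v_{1} + v_{7} = 2·v_{8} — sig = [2:2]

Sorted signature multiset PRS(X):
    [2:]
    [2:]
    [2:]
    [2:1]
    [2:1]
    [2:1]
    [2:1]
    [2:1]
    [2:1]
    [2:1,1]
    [2:1,1]
    [2:1,1]
    [2:1,1]
    [2:2]
    [2:2]


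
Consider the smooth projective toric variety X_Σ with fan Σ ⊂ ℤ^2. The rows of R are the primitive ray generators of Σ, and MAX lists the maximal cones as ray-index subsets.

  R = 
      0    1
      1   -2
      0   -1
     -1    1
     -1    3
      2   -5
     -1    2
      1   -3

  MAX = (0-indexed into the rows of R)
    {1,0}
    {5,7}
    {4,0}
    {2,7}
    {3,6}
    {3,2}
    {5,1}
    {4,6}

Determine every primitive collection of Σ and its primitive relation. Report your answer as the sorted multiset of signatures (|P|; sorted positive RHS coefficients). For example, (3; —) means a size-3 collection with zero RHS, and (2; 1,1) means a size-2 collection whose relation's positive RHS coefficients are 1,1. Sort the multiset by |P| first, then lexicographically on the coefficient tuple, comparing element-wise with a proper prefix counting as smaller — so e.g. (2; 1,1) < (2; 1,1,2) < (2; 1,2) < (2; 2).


The 20 primitive collections of Σ (r=8, n=2):

  P={0,2}:  v_{0} + v_{2} = 0 — sig = (2; —)
  P={1,6}:  v_{1} + v_{6} = 0 — sig = (2; —)
  P={4,7}:  v_{4} + v_{7} = 0 — sig = (2; —)
  P={0,3}:  v_{0} + v_{3} = v_{6} — sig = (2; 1)
  P={0,6}:  v_{0} + v_{6} = v_{4} — sig = (2; 1)
  P={0,7}:  v_{0} + v_{7} = v_{1} — sig = (2; 1)
  P={1,2}:  v_{1} + v_{2} = v_{7} — sig = (2; 1)
  P={1,3}:  v_{1} + v_{3} = v_{2} — sig = (2; 1)
  P={1,4}:  v_{1} + v_{4} = v_{0} — sig = (2; 1)
  P={1,7}:  v_{1} + v_{7} = v_{5} — sig = (2; 1)
  P={2,4}:  v_{2} + v_{4} = v_{6} — sig = (2; 1)
  P={2,6}:  v_{2} + v_{6} = v_{3} — sig = (2; 1)
  P={4,5}:  v_{4} + v_{5} = v_{1} — sig = (2; 1)
  P={5,6}:  v_{5} + v_{6} = v_{7} — sig = (2; 1)
  P={6,7}:  v_{6} + v_{7} = v_{2} — sig = (2; 1)
  P={3,5}:  v_{3} + v_{5} = v_{2} + v_{7} — sig = (2; 1,1)
  P={0,5}:  v_{0} + v_{5} = 2·v_{1} — sig = (2; 2)
  P={2,5}:  v_{2} + v_{5} = 2·v_{7} — sig = (2; 2)
  P={3,4}:  v_{3} + v_{4} = 2·v_{6} — sig = (2; 2)
  P={3,7}:  v_{3} + v_{7} = 2·v_{2} — sig = (2; 2)

Hence PRS(X_Σ) =
    |P|=2: 20 collections, coeffs (), (), (), (1), (1), (1), (1), (1), (1), (1), (1), (1), (1), (1), (1), (1,1), (2), (2), (2), (2)


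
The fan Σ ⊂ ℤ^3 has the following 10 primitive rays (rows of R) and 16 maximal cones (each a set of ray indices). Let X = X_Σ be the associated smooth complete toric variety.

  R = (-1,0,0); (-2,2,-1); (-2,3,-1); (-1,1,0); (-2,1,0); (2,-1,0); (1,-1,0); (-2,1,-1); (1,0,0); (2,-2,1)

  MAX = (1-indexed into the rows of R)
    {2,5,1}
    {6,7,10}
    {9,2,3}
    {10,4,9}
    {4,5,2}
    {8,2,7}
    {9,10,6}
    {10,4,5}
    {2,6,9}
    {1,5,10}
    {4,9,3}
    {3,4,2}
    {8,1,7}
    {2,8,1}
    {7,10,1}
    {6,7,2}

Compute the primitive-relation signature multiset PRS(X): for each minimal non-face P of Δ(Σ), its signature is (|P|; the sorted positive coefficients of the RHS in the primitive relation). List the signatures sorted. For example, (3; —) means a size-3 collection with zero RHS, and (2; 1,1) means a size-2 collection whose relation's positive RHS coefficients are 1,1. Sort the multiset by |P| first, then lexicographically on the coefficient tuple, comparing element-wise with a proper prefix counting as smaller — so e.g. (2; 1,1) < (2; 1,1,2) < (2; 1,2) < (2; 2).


23 minimal non-faces of Δ(Σ) (on 10 rays):

  • {1,9}:  v_{1} + v_{9} = 0  ⟹  sig = (2; —)
  • {2,10}:  v_{2} + v_{10} = 0  ⟹  sig = (2; —)
  • {4,7}:  v_{4} + v_{7} = 0  ⟹  sig = (2; —)
  • {5,6}:  v_{5} + v_{6} = 0  ⟹  sig = (2; —)
  • {1,4}:  v_{1} + v_{4} = v_{5}  ⟹  sig = (2; 1)
  • {1,6}:  v_{1} + v_{6} = v_{7}  ⟹  sig = (2; 1)
  • {4,6}:  v_{4} + v_{6} = v_{9}  ⟹  sig = (2; 1)
  • {5,7}:  v_{5} + v_{7} = v_{1}  ⟹  sig = (2; 1)
  • {5,9}:  v_{5} + v_{9} = v_{4}  ⟹  sig = (2; 1)
  • {7,9}:  v_{7} + v_{9} = v_{6}  ⟹  sig = (2; 1)
  • {1,3}:  v_{1} + v_{3} = v_{2} + v_{4}  ⟹  sig = (2; 1,1)
  • {3,7}:  v_{3} + v_{7} = v_{2} + v_{9}  ⟹  sig = (2; 1,1)
  • {3,10}:  v_{3} + v_{10} = v_{4} + v_{9}  ⟹  sig = (2; 1,1)
  • {4,8}:  v_{4} + v_{8} = v_{1} + v_{2}  ⟹  sig = (2; 1,1)
  • {8,9}:  v_{8} + v_{9} = v_{2} + v_{7}  ⟹  sig = (2; 1,1)
  • {8,10}:  v_{8} + v_{10} = v_{1} + v_{7}  ⟹  sig = (2; 1,1)
  • {3,5}:  v_{3} + v_{5} = v_{2} + 2·v_{4}  ⟹  sig = (2; 1,2)
  • {3,6}:  v_{3} + v_{6} = v_{2} + 2·v_{9}  ⟹  sig = (2; 1,2)
  • {5,8}:  v_{5} + v_{8} = 2·v_{1} + v_{2}  ⟹  sig = (2; 1,2)
  • {6,8}:  v_{6} + v_{8} = v_{2} + 2·v_{7}  ⟹  sig = (2; 1,2)
  • {3,8}:  v_{3} + v_{8} = 2·v_{2}  ⟹  sig = (2; 2)
  • {1,2,7}:  v_{1} + v_{2} + v_{7} = v_{8}  ⟹  sig = (3; 1)
  • {2,4,9}:  v_{2} + v_{4} + v_{9} = v_{3}  ⟹  sig = (3; 1)

Hence PRS(X_Σ) =
    (2; —)
    (2; —)
    (2; —)
    (2; —)
    (2; 1)
    (2; 1)
    (2; 1)
    (2; 1)
    (2; 1)
    (2; 1)
    (2; 1,1)
    (2; 1,1)
    (2; 1,1)
    (2; 1,1)
    (2; 1,1)
    (2; 1,1)
    (2; 1,2)
    (2; 1,2)
    (2; 1,2)
    (2; 1,2)
    (2; 2)
    (3; 1)
    (3; 1)


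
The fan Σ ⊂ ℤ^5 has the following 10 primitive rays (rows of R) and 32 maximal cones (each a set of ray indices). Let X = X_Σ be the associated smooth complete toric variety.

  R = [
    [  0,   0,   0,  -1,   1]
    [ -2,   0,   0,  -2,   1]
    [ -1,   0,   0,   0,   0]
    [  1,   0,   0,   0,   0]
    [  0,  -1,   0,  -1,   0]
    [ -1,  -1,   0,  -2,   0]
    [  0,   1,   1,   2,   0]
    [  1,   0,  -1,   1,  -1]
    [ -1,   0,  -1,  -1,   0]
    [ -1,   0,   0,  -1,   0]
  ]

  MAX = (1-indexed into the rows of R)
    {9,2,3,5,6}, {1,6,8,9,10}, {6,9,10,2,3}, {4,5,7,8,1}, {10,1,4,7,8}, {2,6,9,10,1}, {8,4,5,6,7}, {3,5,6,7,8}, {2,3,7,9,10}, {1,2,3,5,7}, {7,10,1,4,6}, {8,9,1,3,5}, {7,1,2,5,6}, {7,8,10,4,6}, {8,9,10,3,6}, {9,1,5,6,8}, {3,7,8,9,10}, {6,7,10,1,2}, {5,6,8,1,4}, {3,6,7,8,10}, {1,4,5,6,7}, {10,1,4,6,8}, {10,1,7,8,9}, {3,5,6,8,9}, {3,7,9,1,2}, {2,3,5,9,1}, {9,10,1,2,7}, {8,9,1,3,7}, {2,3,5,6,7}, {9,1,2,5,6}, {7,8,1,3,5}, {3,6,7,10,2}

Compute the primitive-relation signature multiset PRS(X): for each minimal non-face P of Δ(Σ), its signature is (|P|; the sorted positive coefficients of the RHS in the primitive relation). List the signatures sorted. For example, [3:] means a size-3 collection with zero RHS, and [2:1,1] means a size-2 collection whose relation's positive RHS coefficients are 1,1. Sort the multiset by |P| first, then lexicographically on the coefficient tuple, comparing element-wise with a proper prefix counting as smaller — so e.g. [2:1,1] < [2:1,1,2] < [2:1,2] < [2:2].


Σ has 10 primitive collections:

  P = {3,4}:  v_{3} + v_{4} = 0  ⇒ sig = [2:]
  P = {2,8}:  v_{2} + v_{8} = v_{9}  ⇒ sig = [2:1]
  P = {5,10}:  v_{5} + v_{10} = v_{6}  ⇒ sig = [2:1]
  P = {2,4}:  v_{2} + v_{4} = v_{1} + v_{10}  ⇒ sig = [2:1,1]
  P = {4,9}:  v_{4} + v_{9} = v_{1} + v_{8} + v_{10}  ⇒ sig = [2:1,1,1]
  P = {1,3,10}:  v_{1} + v_{3} + v_{10} = v_{2}  ⇒ sig = [3:1]
  P = {5,7,9}:  v_{5} + v_{7} + v_{9} = v_{3}  ⇒ sig = [3:1]
  P = {1,3,6}:  v_{1} + v_{3} + v_{6} = v_{2} + v_{5}  ⇒ sig = [3:1,1]
  P = {6,7,9}:  v_{6} + v_{7} + v_{9} = v_{3} + v_{10}  ⇒ sig = [3:1,1]
  P = {1,6,7,8}:  v_{1} + v_{6} + v_{7} + v_{8} = 0  ⇒ sig = [4:]

Sorted signature multiset PRS(X):
{ [2:],  [2:1] ×2,  [2:1,1],  [2:1,1,1],  [3:1] ×2,  [3:1,1] ×2,  [4:] }


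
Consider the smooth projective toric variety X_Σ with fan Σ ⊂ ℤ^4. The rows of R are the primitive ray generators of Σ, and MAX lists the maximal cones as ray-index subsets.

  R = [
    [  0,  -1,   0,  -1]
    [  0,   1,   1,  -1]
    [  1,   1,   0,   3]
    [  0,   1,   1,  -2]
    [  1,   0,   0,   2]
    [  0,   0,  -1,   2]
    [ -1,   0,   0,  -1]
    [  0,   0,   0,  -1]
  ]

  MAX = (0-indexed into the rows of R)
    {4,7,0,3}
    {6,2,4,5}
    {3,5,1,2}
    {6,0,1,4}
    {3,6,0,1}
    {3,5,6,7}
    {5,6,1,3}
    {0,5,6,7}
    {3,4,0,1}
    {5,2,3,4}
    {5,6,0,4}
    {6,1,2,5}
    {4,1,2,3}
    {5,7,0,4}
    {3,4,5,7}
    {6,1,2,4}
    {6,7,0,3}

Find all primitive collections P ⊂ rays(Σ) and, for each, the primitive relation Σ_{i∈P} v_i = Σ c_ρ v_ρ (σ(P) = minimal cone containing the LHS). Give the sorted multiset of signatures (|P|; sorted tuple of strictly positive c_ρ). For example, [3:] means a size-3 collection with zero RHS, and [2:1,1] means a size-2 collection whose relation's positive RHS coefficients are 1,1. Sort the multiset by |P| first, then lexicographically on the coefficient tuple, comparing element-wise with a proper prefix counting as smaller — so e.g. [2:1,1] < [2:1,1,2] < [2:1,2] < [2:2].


9 collections generate NE(X_Σ); each relation:

  {0,2}:  v_{0} + v_{2} = v_{4}  ⟹  sig = [2:1]
  {1,7}:  v_{1} + v_{7} = v_{3}  ⟹  sig = [2:1]
  {2,7}:  v_{2} + v_{7} = v_{3} + v_{4} + v_{5}  ⟹  sig = [2:1,1,1]
  {0,1,5}:  v_{0} + v_{1} + v_{5} = 0  ⟹  sig = [3:]
  {4,6,7}:  v_{4} + v_{6} + v_{7} = 0  ⟹  sig = [3:]
  {0,3,5}:  v_{0} + v_{3} + v_{5} = v_{7}  ⟹  sig = [3:1]
  {1,4,5}:  v_{1} + v_{4} + v_{5} = v_{2}  ⟹  sig = [3:1]
  {3,4,6}:  v_{3} + v_{4} + v_{6} = v_{1}  ⟹  sig = [3:1]
  {2,3,6}:  v_{2} + v_{3} + v_{6} = 2·v_{1} + v_{5}  ⟹  sig = [3:1,2]

Hence PRS(X_Σ) =
    [2:1]
    [2:1]
    [2:1,1,1]
    [3:]
    [3:]
    [3:1]
    [3:1]
    [3:1]
    [3:1,2]


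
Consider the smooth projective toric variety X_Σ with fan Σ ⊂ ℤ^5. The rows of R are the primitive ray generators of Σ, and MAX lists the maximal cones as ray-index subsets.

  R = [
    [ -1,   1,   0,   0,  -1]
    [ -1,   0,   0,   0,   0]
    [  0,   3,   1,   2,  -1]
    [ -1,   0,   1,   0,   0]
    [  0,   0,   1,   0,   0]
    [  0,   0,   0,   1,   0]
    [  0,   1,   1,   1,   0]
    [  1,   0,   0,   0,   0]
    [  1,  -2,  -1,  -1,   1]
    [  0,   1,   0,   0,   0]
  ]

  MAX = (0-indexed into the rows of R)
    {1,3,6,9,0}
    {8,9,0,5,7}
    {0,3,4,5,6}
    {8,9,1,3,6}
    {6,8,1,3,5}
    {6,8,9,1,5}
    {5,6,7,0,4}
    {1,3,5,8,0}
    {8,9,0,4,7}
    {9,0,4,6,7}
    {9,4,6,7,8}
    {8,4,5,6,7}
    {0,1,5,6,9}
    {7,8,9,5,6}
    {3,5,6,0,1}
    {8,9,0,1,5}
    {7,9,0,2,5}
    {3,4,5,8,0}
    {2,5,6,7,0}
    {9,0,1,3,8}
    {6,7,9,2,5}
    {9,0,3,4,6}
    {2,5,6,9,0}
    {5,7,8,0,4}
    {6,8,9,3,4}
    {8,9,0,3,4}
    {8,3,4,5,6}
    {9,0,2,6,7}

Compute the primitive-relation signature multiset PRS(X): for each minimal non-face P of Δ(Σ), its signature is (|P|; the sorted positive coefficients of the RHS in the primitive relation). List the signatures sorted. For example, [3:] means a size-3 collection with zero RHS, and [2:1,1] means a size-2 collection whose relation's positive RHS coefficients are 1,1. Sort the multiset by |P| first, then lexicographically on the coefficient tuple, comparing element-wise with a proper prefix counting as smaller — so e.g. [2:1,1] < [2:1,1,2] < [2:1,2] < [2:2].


11 minimal non-faces of Δ(Σ) (on 10 rays):

  P = {1,7}:  v_{1} + v_{7} = 0  so sig = [2:]
  P = {1,4}:  v_{1} + v_{4} = v_{3}  so sig = [2:1]
  P = {3,7}:  v_{3} + v_{7} = v_{4}  so sig = [2:1]
  P = {2,8}:  v_{2} + v_{8} = v_{5} + v_{7} + v_{9}  so sig = [2:1,1,1]
  P = {1,2}:  v_{1} + v_{2} = v_{0} + v_{5} + v_{6} + v_{9}  so sig = [2:1,1,1,1]
  P = {2,4}:  v_{2} + v_{4} = v_{0} + 2·v_{6} + v_{7}  so sig = [2:1,1,2]
  P = {2,3}:  v_{2} + v_{3} = v_{0} + 2·v_{6}  so sig = [2:1,2]
  P = {0,6,8}:  v_{0} + v_{6} + v_{8} = 0  so sig = [3:]
  P = {4,5,9}:  v_{4} + v_{5} + v_{9} = v_{6}  so sig = [3:1]
  P = {3,5,9}:  v_{3} + v_{5} + v_{9} = v_{1} + v_{6}  so sig = [3:1,1]
  P = {0,5,6,7,9}:  v_{0} + v_{5} + v_{6} + v_{7} + v_{9} = v_{2}  so sig = [5:1]

Signatures (|P|; sorted positive RHS coefficients), sorted:
    [2:]
    [2:1]
    [2:1]
    [2:1,1,1]
    [2:1,1,1,1]
    [2:1,1,2]
    [2:1,2]
    [3:]
    [3:1]
    [3:1,1]
    [5:1]


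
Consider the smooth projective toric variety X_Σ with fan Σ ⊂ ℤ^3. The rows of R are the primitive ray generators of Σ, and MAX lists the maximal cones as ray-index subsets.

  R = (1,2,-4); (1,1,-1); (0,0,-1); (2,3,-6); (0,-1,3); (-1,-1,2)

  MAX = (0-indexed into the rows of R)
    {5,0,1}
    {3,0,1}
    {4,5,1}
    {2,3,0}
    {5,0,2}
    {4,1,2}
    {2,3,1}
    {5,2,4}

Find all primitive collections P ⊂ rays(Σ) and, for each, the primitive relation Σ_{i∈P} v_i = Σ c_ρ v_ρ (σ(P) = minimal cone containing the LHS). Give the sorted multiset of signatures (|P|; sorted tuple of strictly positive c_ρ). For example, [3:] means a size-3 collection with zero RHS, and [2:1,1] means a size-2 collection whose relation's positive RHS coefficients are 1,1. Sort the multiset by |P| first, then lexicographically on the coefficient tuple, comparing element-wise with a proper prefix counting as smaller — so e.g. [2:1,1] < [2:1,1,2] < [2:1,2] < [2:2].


Primitive collections (5):

  P={0,4}:  v_{0} + v_{4} = v_{1}  ⟹  sig = [2:1]
  P={3,5}:  v_{3} + v_{5} = v_{0}  ⟹  sig = [2:1]
  P={3,4}:  v_{3} + v_{4} = 2·v_{1} + v_{2}  ⟹  sig = [2:1,2]
  P={1,2,5}:  v_{1} + v_{2} + v_{5} = 0  ⟹  sig = [3:]
  P={0,1,2}:  v_{0} + v_{1} + v_{2} = v_{3}  ⟹  sig = [3:1]

Sorted signature multiset PRS(X):
    [2:1]
    [2:1]
    [2:1,2]
    [3:]
    [3:1]


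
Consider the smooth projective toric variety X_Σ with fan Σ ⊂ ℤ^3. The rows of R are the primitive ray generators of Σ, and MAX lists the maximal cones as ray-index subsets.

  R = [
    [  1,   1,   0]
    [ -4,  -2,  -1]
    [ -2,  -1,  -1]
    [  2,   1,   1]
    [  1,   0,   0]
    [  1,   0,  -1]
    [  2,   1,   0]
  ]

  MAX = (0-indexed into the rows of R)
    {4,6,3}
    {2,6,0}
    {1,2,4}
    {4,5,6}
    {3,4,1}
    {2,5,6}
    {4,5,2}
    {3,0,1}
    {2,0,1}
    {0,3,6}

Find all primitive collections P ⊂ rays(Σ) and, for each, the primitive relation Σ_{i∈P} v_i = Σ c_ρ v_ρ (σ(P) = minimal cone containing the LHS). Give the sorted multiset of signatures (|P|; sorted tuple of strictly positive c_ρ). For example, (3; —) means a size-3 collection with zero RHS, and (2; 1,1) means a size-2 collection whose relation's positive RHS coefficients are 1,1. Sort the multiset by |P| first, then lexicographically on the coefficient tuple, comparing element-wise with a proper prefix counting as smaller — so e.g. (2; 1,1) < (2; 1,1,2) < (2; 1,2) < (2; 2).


|primitive collections| = 7. Relations:

  P={2,3}:  v_{2} + v_{3} = 0  so sig = (2; —)
  P={0,4}:  v_{0} + v_{4} = v_{6}  so sig = (2; 1)
  P={1,6}:  v_{1} + v_{6} = v_{2}  so sig = (2; 1)
  P={3,5}:  v_{3} + v_{5} = v_{4} + v_{6}  so sig = (2; 1,1)
  P={0,5}:  v_{0} + v_{5} = v_{2} + 2·v_{6}  so sig = (2; 1,2)
  P={1,5}:  v_{1} + v_{5} = 2·v_{2} + v_{4}  so sig = (2; 1,2)
  P={2,4,6}:  v_{2} + v_{4} + v_{6} = v_{5}  so sig = (3; 1)

Hence PRS(X_Σ) =
    |P|=2: 6 collections, coeffs (), (1), (1), (1,1), (1,2), (1,2)
    |P|=3: 1 collection, coeffs (1)


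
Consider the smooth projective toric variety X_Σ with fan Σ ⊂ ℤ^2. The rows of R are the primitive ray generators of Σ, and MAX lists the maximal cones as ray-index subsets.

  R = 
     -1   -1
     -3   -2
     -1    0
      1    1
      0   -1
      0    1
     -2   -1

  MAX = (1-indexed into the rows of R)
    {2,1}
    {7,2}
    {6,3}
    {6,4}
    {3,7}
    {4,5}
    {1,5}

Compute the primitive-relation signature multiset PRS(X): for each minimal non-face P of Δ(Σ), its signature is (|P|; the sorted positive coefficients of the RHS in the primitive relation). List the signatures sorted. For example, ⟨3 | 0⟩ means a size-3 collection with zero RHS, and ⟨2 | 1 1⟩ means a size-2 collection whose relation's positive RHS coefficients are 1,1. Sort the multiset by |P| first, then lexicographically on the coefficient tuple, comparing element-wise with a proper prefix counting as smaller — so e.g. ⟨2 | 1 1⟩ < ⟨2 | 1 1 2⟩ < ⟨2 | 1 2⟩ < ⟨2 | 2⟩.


Minimal non-faces — 14 found among 7 rays, 7 max cones:

  P={1,4}:  v_{1} + v_{4} = 0 ; sig = ⟨2 | 0⟩
  P={5,6}:  v_{5} + v_{6} = 0 ; sig = ⟨2 | 0⟩
  P={1,3}:  v_{1} + v_{3} = v_{7} ; sig = ⟨2 | 1⟩
  P={1,6}:  v_{1} + v_{6} = v_{3} ; sig = ⟨2 | 1⟩
  P={1,7}:  v_{1} + v_{7} = v_{2} ; sig = ⟨2 | 1⟩
  P={2,4}:  v_{2} + v_{4} = v_{7} ; sig = ⟨2 | 1⟩
  P={3,4}:  v_{3} + v_{4} = v_{6} ; sig = ⟨2 | 1⟩
  P={3,5}:  v_{3} + v_{5} = v_{1} ; sig = ⟨2 | 1⟩
  P={4,7}:  v_{4} + v_{7} = v_{3} ; sig = ⟨2 | 1⟩
  P={2,6}:  v_{2} + v_{6} = v_{3} + v_{7} ; sig = ⟨2 | 1 1⟩
  P={2,3}:  v_{2} + v_{3} = 2·v_{7} ; sig = ⟨2 | 2⟩
  P={5,7}:  v_{5} + v_{7} = 2·v_{1} ; sig = ⟨2 | 2⟩
  P={6,7}:  v_{6} + v_{7} = 2·v_{3} ; sig = ⟨2 | 2⟩
  P={2,5}:  v_{2} + v_{5} = 3·v_{1} ; sig = ⟨2 | 3⟩

so the primitive-relation signature multiset is
    |P|=2: 14 collections, coeffs (), (), (1), (1), (1), (1), (1), (1), (1), (1,1), (2), (2), (2), (3)


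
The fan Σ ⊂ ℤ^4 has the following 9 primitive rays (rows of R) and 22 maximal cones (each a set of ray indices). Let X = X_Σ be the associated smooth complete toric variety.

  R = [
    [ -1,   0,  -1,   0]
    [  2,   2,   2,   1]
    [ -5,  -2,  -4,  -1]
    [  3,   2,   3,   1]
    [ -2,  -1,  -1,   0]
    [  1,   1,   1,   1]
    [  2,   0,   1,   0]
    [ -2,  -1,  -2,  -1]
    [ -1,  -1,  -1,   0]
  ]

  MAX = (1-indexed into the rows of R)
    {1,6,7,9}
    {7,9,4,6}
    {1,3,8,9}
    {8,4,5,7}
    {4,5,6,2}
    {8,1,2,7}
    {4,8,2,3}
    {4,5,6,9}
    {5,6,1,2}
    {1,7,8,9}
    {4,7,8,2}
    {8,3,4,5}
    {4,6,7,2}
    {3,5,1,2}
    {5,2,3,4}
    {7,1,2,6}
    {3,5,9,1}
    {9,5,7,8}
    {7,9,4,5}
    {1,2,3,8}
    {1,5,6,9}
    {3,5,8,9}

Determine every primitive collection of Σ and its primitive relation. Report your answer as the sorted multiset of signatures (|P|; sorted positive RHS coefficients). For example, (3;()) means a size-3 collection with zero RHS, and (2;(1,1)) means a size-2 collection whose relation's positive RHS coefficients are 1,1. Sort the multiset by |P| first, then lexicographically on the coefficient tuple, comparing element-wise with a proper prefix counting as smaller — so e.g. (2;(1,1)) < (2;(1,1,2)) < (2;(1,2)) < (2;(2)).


Minimal non-faces — 12 found among 9 rays, 22 max cones:

  {1,4}:  v_{1} + v_{4} = v_{2} ; sig = (2;(1))
  {2,9}:  v_{2} + v_{9} = v_{6} ; sig = (2;(1))
  {6,8}:  v_{6} + v_{8} = v_{1} ; sig = (2;(1))
  {3,7}:  v_{3} + v_{7} = v_{8} + v_{9} ; sig = (2;(1,1))
  {3,6}:  v_{3} + v_{6} = 2·v_{1} + v_{5} ; sig = (2;(1,2))
  {4,8,9}:  v_{4} + v_{8} + v_{9} = 0 ; sig = (3;())
  {1,5,7}:  v_{1} + v_{5} + v_{7} = v_{9} ; sig = (3;(1))
  {1,5,8}:  v_{1} + v_{5} + v_{8} = v_{3} ; sig = (3;(1))
  {2,5,7}:  v_{2} + v_{5} + v_{7} = v_{4} + v_{9} ; sig = (3;(1,1))
  {2,5,8}:  v_{2} + v_{5} + v_{8} = v_{3} + v_{4} ; sig = (3;(1,1))
  {3,4,9}:  v_{3} + v_{4} + v_{9} = v_{1} + v_{5} ; sig = (3;(1,1))
  {5,6,7}:  v_{5} + v_{6} + v_{7} = v_{4} + 2·v_{9} ; sig = (3;(1,2))

so the primitive-relation signature multiset is
[(2;(1)), (2;(1)), (2;(1)), (2;(1,1)), (2;(1,2)), (3;()), (3;(1)), (3;(1)), (3;(1,1)), (3;(1,1)), (3;(1,1)), (3;(1,2))]


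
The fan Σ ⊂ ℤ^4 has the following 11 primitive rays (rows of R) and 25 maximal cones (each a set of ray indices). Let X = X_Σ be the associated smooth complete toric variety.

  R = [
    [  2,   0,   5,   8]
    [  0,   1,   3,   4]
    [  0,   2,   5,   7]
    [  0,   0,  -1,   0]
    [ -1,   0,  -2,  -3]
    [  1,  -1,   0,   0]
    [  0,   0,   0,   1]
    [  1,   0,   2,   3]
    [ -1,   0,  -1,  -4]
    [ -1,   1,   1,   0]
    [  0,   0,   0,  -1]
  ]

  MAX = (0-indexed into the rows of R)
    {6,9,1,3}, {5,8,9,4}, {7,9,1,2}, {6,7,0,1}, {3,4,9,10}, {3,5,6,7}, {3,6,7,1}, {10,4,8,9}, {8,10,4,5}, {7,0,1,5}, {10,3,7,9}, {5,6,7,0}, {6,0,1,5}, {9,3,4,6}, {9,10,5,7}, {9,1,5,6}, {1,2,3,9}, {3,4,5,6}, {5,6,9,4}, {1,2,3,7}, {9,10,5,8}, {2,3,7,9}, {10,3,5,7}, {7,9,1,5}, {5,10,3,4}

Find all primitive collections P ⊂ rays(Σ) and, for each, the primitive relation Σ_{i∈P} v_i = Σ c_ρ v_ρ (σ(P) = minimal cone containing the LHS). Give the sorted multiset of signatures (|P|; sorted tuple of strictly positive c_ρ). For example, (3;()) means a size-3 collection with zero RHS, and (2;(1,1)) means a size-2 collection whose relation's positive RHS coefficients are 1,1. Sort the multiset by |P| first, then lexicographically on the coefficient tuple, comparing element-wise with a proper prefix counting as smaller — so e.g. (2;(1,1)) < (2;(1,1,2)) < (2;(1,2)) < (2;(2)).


Minimal non-faces — 25 found among 11 rays, 25 max cones:

  {4,7}:  v_{4} + v_{7} = 0  ⇒ sig = (2;())
  {6,10}:  v_{6} + v_{10} = 0  ⇒ sig = (2;())
  {1,4}:  v_{1} + v_{4} = v_{6} + v_{9}  ⇒ sig = (2;(1,1))
  {1,10}:  v_{1} + v_{10} = v_{7} + v_{9}  ⇒ sig = (2;(1,1))
  {2,5}:  v_{2} + v_{5} = v_{1} + v_{7}  ⇒ sig = (2;(1,1))
  {3,8}:  v_{3} + v_{8} = v_{4} + v_{10}  ⇒ sig = (2;(1,1))
  {0,4}:  v_{0} + v_{4} = v_{1} + v_{5} + v_{6}  ⇒ sig = (2;(1,1,1))
  {0,10}:  v_{0} + v_{10} = v_{1} + v_{5} + v_{7}  ⇒ sig = (2;(1,1,1))
  {2,4}:  v_{2} + v_{4} = v_{1} + v_{3} + v_{9}  ⇒ sig = (2;(1,1,1))
  {6,8}:  v_{6} + v_{8} = v_{4} + v_{5} + v_{9}  ⇒ sig = (2;(1,1,1))
  {7,8}:  v_{7} + v_{8} = v_{5} + v_{9} + v_{10}  ⇒ sig = (2;(1,1,1))
  {0,8}:  v_{0} + v_{8} = v_{1} + 2·v_{5} + v_{9}  ⇒ sig = (2;(1,1,2))
  {0,9}:  v_{0} + v_{9} = 2·v_{1} + v_{5}  ⇒ sig = (2;(1,2))
  {1,8}:  v_{1} + v_{8} = v_{5} + 2·v_{9}  ⇒ sig = (2;(1,2))
  {2,6}:  v_{2} + v_{6} = 2·v_{1} + v_{3}  ⇒ sig = (2;(1,2))
  {2,8}:  v_{2} + v_{8} = v_{7} + 2·v_{9}  ⇒ sig = (2;(1,2))
  {0,2}:  v_{0} + v_{2} = 2·v_{1} + v_{6} + 2·v_{7}  ⇒ sig = (2;(1,2,2))
  {2,10}:  v_{2} + v_{10} = v_{3} + 2·v_{7} + 2·v_{9}  ⇒ sig = (2;(1,2,2))
  {0,3}:  v_{0} + v_{3} = 2·v_{6} + 2·v_{7}  ⇒ sig = (2;(2,2))
  {3,5,9}:  v_{3} + v_{5} + v_{9} = 0  ⇒ sig = (3;())
  {6,7,9}:  v_{6} + v_{7} + v_{9} = v_{1}  ⇒ sig = (3;(1))
  {1,3,5}:  v_{1} + v_{3} + v_{5} = v_{6} + v_{7}  ⇒ sig = (3;(1,1))
  {1,3,7,9}:  v_{1} + v_{3} + v_{7} + v_{9} = v_{2}  ⇒ sig = (4;(1))
  {1,5,6,7}:  v_{1} + v_{5} + v_{6} + v_{7} = v_{0}  ⇒ sig = (4;(1))
  {4,5,9,10}:  v_{4} + v_{5} + v_{9} + v_{10} = v_{8}  ⇒ sig = (4;(1))

so the primitive-relation signature multiset is
    |P|=2: 19 collections, coeffs (), (), (1,1), (1,1), (1,1), (1,1), (1,1,1), (1,1,1), (1,1,1), (1,1,1), (1,1,1), (1,1,2), (1,2), (1,2), (1,2), (1,2), (1,2,2), (1,2,2), (2,2)
    |P|=3: 3 collections, coeffs (), (1), (1,1)
    |P|=4: 3 collections, coeffs (1), (1), (1)


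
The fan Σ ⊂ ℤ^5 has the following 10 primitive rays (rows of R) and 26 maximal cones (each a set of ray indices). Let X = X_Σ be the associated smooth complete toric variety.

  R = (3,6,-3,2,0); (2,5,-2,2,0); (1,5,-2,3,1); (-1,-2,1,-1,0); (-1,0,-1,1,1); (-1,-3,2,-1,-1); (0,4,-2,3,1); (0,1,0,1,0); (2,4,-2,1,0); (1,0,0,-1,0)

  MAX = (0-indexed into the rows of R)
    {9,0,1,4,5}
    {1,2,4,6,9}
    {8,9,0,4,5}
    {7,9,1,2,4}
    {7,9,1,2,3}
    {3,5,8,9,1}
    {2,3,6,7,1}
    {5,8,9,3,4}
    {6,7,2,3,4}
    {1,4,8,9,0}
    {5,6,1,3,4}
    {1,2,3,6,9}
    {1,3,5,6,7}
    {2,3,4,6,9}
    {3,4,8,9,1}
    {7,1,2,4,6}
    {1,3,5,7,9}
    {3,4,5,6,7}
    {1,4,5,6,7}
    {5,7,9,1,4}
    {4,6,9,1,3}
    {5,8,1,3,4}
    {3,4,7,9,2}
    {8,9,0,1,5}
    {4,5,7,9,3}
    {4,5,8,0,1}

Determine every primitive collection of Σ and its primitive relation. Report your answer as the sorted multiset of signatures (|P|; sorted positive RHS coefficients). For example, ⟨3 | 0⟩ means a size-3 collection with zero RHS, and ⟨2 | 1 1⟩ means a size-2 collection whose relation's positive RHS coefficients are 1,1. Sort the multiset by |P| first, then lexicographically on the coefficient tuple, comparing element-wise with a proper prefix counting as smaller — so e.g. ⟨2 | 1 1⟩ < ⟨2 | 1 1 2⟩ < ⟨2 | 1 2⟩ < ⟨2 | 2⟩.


14 minimal non-faces of Δ(Σ) (on 10 rays):

  • {0,3}:  v_{0} + v_{3} = v_{8} — sig = ⟨2 | 1⟩
  • {7,8}:  v_{7} + v_{8} = v_{1} — sig = ⟨2 | 1⟩
  • {2,8}:  v_{2} + v_{8} = v_{1} + v_{6} + v_{9} — sig = ⟨2 | 1 1 1⟩
  • {0,2}:  v_{0} + v_{2} = 2·v_{1} + v_{4} + v_{7} + v_{9} — sig = ⟨2 | 1 1 1 2⟩
  • {0,7}:  v_{0} + v_{7} = 2·v_{1} + v_{4} + v_{5} + v_{9} — sig = ⟨2 | 1 1 1 2⟩
  • {6,8}:  v_{6} + v_{8} = 2·v_{1} + v_{3} + v_{4} — sig = ⟨2 | 1 1 2⟩
  • {0,6}:  v_{0} + v_{6} = 2·v_{1} + v_{4} — sig = ⟨2 | 1 2⟩
  • {2,5}:  v_{2} + v_{5} = 2·v_{7} — sig = ⟨2 | 2⟩
  • {5,6,9}:  v_{5} + v_{6} + v_{9} = v_{7} — sig = ⟨3 | 1⟩
  • {6,7,9}:  v_{6} + v_{7} + v_{9} = v_{2} — sig = ⟨3 | 1⟩
  • {1,3,4,7}:  v_{1} + v_{3} + v_{4} + v_{7} = v_{6} — sig = ⟨4 | 1⟩
  • {1,2,3,4}:  v_{1} + v_{2} + v_{3} + v_{4} = 2·v_{6} + v_{9} — sig = ⟨4 | 1 2⟩
  • {1,3,4,5,9}:  v_{1} + v_{3} + v_{4} + v_{5} + v_{9} = 0 — sig = ⟨5 | 0⟩
  • {1,4,5,8,9}:  v_{1} + v_{4} + v_{5} + v_{8} + v_{9} = v_{0} — sig = ⟨5 | 1⟩

Hence PRS(X_Σ) =
    ⟨2 | 1⟩
    ⟨2 | 1⟩
    ⟨2 | 1 1 1⟩
    ⟨2 | 1 1 1 2⟩
    ⟨2 | 1 1 1 2⟩
    ⟨2 | 1 1 2⟩
    ⟨2 | 1 2⟩
    ⟨2 | 2⟩
    ⟨3 | 1⟩
    ⟨3 | 1⟩
    ⟨4 | 1⟩
    ⟨4 | 1 2⟩
    ⟨5 | 0⟩
    ⟨5 | 1⟩


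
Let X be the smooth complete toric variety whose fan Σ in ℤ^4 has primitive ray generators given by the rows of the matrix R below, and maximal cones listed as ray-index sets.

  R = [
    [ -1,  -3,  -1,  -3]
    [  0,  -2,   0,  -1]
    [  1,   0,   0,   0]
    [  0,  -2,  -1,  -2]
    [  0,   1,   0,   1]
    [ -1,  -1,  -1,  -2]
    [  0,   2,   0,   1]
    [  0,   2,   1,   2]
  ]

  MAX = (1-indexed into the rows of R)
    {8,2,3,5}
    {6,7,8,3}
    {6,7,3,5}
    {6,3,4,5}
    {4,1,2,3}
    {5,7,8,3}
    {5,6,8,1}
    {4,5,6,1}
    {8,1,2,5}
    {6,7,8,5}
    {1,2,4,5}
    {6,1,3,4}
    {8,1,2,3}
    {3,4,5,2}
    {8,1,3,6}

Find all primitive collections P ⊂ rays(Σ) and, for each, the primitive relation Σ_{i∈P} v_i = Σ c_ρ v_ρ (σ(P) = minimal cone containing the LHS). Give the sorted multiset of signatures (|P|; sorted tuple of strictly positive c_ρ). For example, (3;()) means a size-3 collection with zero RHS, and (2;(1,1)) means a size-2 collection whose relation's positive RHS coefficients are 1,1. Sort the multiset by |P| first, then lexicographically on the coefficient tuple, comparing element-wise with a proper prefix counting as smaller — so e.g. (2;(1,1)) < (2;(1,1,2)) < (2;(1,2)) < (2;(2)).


7 collections generate NE(X_Σ); each relation:

  P={2,7}:  v_{2} + v_{7} = 0  ⇒ sig = (2;())
  P={4,8}:  v_{4} + v_{8} = 0  ⇒ sig = (2;())
  P={1,7}:  v_{1} + v_{7} = v_{6}  ⇒ sig = (2;(1))
  P={2,6}:  v_{2} + v_{6} = v_{1}  ⇒ sig = (2;(1))
  P={4,7}:  v_{4} + v_{7} = v_{3} + v_{5} + v_{6}  ⇒ sig = (2;(1,1,1))
  P={1,3,5}:  v_{1} + v_{3} + v_{5} = v_{4}  ⇒ sig = (3;(1))
  P={3,5,6,8}:  v_{3} + v_{5} + v_{6} + v_{8} = v_{7}  ⇒ sig = (4;(1))

so the primitive-relation signature multiset is
{ (2;()) ×2,  (2;(1)) ×2,  (2;(1,1,1)),  (3;(1)),  (4;(1)) }


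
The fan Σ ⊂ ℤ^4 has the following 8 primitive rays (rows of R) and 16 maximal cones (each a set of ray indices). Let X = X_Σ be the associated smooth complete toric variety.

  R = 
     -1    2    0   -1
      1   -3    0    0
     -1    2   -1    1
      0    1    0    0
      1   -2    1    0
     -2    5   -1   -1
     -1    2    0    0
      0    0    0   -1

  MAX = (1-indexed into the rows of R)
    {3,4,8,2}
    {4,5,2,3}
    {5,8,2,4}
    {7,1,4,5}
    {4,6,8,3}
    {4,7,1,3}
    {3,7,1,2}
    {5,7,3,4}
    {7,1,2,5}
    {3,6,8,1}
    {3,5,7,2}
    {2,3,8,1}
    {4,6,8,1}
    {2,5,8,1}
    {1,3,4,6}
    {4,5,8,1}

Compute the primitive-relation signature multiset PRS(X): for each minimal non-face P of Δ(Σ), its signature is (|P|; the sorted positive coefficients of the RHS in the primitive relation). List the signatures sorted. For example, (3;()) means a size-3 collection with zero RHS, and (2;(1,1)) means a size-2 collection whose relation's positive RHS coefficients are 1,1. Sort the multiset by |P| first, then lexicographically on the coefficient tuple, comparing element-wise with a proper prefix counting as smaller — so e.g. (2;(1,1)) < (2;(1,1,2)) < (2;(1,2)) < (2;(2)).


9 collections generate NE(X_Σ); each relation:

  {7,8}:  v_{7} + v_{8} = v_{1} ; sig = (2;(1))
  {5,6}:  v_{5} + v_{6} = v_{1} + v_{4} ; sig = (2;(1,1))
  {6,7}:  v_{6} + v_{7} = 2·v_{1} + v_{3} + v_{4} ; sig = (2;(1,1,2))
  {2,6}:  v_{2} + v_{6} = v_{3} + 2·v_{8} ; sig = (2;(1,2))
  {2,4,7}:  v_{2} + v_{4} + v_{7} = 0 ; sig = (3;())
  {3,5,8}:  v_{3} + v_{5} + v_{8} = 0 ; sig = (3;())
  {1,2,4}:  v_{1} + v_{2} + v_{4} = v_{8} ; sig = (3;(1))
  {1,3,5}:  v_{1} + v_{3} + v_{5} = v_{7} ; sig = (3;(1))
  {1,3,4,8}:  v_{1} + v_{3} + v_{4} + v_{8} = v_{6} ; sig = (4;(1))

Hence PRS(X_Σ) =
    (2;(1))
    (2;(1,1))
    (2;(1,1,2))
    (2;(1,2))
    (3;())
    (3;())
    (3;(1))
    (3;(1))
    (4;(1))


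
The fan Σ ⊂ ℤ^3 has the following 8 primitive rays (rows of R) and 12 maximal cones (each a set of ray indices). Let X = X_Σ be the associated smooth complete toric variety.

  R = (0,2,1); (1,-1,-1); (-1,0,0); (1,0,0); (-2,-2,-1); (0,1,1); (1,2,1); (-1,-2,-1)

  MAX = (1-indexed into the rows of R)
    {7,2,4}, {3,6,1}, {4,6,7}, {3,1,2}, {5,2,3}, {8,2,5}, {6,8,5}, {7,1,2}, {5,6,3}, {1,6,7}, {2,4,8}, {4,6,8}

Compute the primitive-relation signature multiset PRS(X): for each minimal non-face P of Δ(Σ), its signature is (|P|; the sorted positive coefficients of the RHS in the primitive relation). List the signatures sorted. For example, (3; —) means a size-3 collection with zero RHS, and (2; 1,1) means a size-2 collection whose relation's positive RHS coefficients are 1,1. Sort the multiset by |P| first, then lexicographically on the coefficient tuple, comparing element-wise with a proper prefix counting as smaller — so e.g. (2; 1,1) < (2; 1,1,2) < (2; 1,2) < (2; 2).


Minimal non-faces — 10 found among 8 rays, 12 max cones:

  P={3,4}:  v_{3} + v_{4} = 0  ⟹  sig = (2; —)
  P={7,8}:  v_{7} + v_{8} = 0  ⟹  sig = (2; —)
  P={1,4}:  v_{1} + v_{4} = v_{7}  ⟹  sig = (2; 1)
  P={1,8}:  v_{1} + v_{8} = v_{3}  ⟹  sig = (2; 1)
  P={2,6}:  v_{2} + v_{6} = v_{4}  ⟹  sig = (2; 1)
  P={3,7}:  v_{3} + v_{7} = v_{1}  ⟹  sig = (2; 1)
  P={3,8}:  v_{3} + v_{8} = v_{5}  ⟹  sig = (2; 1)
  P={4,5}:  v_{4} + v_{5} = v_{8}  ⟹  sig = (2; 1)
  P={5,7}:  v_{5} + v_{7} = v_{3}  ⟹  sig = (2; 1)
  P={1,5}:  v_{1} + v_{5} = 2·v_{3}  ⟹  sig = (2; 2)

Signatures (|P|; sorted positive RHS coefficients), sorted:
[(2; —), (2; —), (2; 1), (2; 1), (2; 1), (2; 1), (2; 1), (2; 1), (2; 1), (2; 2)]


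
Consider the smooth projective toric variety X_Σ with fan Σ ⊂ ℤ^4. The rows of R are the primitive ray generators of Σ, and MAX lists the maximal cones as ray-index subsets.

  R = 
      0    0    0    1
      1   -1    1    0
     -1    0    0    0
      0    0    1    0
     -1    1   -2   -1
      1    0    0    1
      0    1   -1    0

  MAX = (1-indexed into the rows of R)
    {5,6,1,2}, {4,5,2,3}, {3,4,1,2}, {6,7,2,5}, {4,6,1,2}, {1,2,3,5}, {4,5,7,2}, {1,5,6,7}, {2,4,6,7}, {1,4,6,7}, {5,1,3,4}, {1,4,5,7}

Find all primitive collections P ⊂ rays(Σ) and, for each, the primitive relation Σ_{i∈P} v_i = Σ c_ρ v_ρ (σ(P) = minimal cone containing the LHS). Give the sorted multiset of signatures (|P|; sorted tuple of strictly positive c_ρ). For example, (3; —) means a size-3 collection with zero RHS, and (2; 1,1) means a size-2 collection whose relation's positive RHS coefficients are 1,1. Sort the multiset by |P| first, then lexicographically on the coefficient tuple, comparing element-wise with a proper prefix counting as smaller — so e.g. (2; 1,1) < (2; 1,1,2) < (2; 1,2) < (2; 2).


5 minimal non-faces of Δ(Σ) (on 7 rays):

  P = {3,6}:  v_{3} + v_{6} = v_{1}  ⇒ sig = (2; 1)
  P = {3,7}:  v_{3} + v_{7} = v_{1} + v_{4} + v_{5}  ⇒ sig = (2; 1,1,1)
  P = {1,2,7}:  v_{1} + v_{2} + v_{7} = v_{6}  ⇒ sig = (3; 1)
  P = {4,5,6}:  v_{4} + v_{5} + v_{6} = v_{7}  ⇒ sig = (3; 1)
  P = {1,2,4,5}:  v_{1} + v_{2} + v_{4} + v_{5} = 0  ⇒ sig = (4; —)

Hence PRS(X_Σ) =
[(2; 1), (2; 1,1,1), (3; 1), (3; 1), (4; —)]


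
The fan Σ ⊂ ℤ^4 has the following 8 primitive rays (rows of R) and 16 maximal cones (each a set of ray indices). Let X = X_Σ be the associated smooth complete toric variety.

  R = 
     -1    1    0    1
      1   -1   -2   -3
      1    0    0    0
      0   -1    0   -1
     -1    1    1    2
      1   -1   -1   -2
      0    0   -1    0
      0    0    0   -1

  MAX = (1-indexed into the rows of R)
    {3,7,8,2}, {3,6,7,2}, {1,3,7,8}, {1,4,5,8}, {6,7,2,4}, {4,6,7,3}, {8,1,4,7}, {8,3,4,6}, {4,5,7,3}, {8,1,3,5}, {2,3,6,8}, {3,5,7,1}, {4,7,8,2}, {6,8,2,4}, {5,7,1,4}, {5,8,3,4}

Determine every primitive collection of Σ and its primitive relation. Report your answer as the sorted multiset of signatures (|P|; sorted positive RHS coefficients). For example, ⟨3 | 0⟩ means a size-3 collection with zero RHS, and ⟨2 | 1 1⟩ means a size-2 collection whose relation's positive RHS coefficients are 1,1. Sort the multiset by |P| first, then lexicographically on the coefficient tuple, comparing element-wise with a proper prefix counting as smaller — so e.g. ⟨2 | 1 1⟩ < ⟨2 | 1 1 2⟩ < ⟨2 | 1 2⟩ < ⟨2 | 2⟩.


9 collections generate NE(X_Σ); each relation:

  {5,6}:  v_{5} + v_{6} = 0  ⇒ sig = ⟨2 | 0⟩
  {1,6}:  v_{1} + v_{6} = v_{7} + v_{8}  ⇒ sig = ⟨2 | 1 1⟩
  {2,5}:  v_{2} + v_{5} = v_{7} + v_{8}  ⇒ sig = ⟨2 | 1 1⟩
  {1,2}:  v_{1} + v_{2} = 2·v_{7} + 2·v_{8}  ⇒ sig = ⟨2 | 2 2⟩
  {1,3,4}:  v_{1} + v_{3} + v_{4} = 0  ⇒ sig = ⟨3 | 0⟩
  {5,7,8}:  v_{5} + v_{7} + v_{8} = v_{1}  ⇒ sig = ⟨3 | 1⟩
  {6,7,8}:  v_{6} + v_{7} + v_{8} = v_{2}  ⇒ sig = ⟨3 | 1⟩
  {2,3,4}:  v_{2} + v_{3} + v_{4} = 2·v_{6}  ⇒ sig = ⟨3 | 2⟩
  {3,4,7,8}:  v_{3} + v_{4} + v_{7} + v_{8} = v_{6}  ⇒ sig = ⟨4 | 1⟩

Signatures (|P|; sorted positive RHS coefficients), sorted:
{ ⟨2 | 0⟩,  ⟨2 | 1 1⟩ ×2,  ⟨2 | 2 2⟩,  ⟨3 | 0⟩,  ⟨3 | 1⟩ ×2,  ⟨3 | 2⟩,  ⟨4 | 1⟩ }


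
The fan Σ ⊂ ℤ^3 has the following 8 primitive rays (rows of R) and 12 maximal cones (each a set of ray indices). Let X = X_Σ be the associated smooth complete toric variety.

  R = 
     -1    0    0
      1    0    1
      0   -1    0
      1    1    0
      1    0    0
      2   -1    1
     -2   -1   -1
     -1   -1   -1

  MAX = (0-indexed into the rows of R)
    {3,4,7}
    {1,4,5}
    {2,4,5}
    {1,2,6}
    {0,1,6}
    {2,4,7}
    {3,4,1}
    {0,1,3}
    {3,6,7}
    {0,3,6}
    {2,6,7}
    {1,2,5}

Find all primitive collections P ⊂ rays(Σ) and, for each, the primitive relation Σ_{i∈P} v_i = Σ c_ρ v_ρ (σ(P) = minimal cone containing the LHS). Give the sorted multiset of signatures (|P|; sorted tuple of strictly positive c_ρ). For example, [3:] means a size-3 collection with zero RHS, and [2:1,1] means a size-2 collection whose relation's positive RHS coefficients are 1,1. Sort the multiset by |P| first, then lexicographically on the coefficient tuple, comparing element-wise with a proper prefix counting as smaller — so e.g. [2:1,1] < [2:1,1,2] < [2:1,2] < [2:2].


The 12 primitive collections of Σ (r=8, n=3):

  P={0,4}:  v_{0} + v_{4} = 0 ; sig = [2:]
  P={0,7}:  v_{0} + v_{7} = v_{6} ; sig = [2:1]
  P={1,7}:  v_{1} + v_{7} = v_{2} ; sig = [2:1]
  P={2,3}:  v_{2} + v_{3} = v_{4} ; sig = [2:1]
  P={4,6}:  v_{4} + v_{6} = v_{7} ; sig = [2:1]
  P={0,2}:  v_{0} + v_{2} = v_{1} + v_{6} ; sig = [2:1,1]
  P={0,5}:  v_{0} + v_{5} = v_{1} + v_{2} ; sig = [2:1,1]
  P={3,5}:  v_{3} + v_{5} = v_{1} + 2·v_{4} ; sig = [2:1,2]
  P={5,7}:  v_{5} + v_{7} = 2·v_{2} + v_{4} ; sig = [2:1,2]
  P={5,6}:  v_{5} + v_{6} = 2·v_{2} ; sig = [2:2]
  P={1,3,6}:  v_{1} + v_{3} + v_{6} = 0 ; sig = [3:]
  P={1,2,4}:  v_{1} + v_{2} + v_{4} = v_{5} ; sig = [3:1]

so the primitive-relation signature multiset is
{ [2:],  [2:1] ×4,  [2:1,1] ×2,  [2:1,2] ×2,  [2:2],  [3:],  [3:1] }


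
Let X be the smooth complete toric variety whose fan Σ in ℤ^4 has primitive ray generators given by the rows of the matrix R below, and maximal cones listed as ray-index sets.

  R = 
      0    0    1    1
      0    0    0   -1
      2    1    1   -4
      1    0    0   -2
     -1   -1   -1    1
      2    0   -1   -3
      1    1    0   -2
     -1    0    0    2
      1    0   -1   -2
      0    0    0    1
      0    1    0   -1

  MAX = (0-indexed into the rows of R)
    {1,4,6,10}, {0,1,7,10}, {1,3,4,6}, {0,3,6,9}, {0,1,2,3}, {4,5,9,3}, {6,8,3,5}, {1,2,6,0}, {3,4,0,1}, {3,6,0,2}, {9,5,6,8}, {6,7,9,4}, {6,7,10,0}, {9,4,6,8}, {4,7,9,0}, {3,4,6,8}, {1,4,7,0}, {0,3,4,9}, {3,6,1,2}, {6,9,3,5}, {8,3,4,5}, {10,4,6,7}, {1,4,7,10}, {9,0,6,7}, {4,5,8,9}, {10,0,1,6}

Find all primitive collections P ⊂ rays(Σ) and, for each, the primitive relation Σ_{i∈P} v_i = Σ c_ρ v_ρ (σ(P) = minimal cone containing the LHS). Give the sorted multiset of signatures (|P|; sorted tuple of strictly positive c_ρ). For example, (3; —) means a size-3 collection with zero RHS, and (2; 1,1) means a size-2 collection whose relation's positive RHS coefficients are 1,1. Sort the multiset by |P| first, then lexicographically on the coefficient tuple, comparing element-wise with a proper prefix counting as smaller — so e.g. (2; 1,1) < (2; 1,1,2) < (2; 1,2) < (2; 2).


Δ(Σ) — 11 vertices, 25 min non-faces:

  P={1,9}:  v_{1} + v_{9} = 0 ; sig = (2; —)
  P={3,7}:  v_{3} + v_{7} = 0 ; sig = (2; —)
  P={0,8}:  v_{0} + v_{8} = v_{3} + v_{9} ; sig = (2; 1,1)
  P={1,5}:  v_{1} + v_{5} = v_{3} + v_{8} ; sig = (2; 1,1)
  P={2,4}:  v_{2} + v_{4} = v_{1} + v_{3} ; sig = (2; 1,1)
  P={3,10}:  v_{3} + v_{10} = v_{1} + v_{6} ; sig = (2; 1,1)
  P={5,7}:  v_{5} + v_{7} = v_{8} + v_{9} ; sig = (2; 1,1)
  P={5,10}:  v_{5} + v_{10} = v_{6} + v_{8} ; sig = (2; 1,1)
  P={9,10}:  v_{9} + v_{10} = v_{6} + v_{7} ; sig = (2; 1,1)
  P={1,8}:  v_{1} + v_{8} = v_{3} + v_{4} + v_{6} ; sig = (2; 1,1,1)
  P={2,7}:  v_{2} + v_{7} = v_{0} + v_{1} + v_{6} ; sig = (2; 1,1,1)
  P={2,9}:  v_{2} + v_{9} = v_{0} + v_{3} + v_{6} ; sig = (2; 1,1,1)
  P={7,8}:  v_{7} + v_{8} = v_{4} + v_{6} + v_{9} ; sig = (2; 1,1,1)
  P={2,5}:  v_{2} + v_{5} = 3·v_{3} + v_{6} + v_{9} ; sig = (2; 1,1,3)
  P={2,8}:  v_{2} + v_{8} = 2·v_{3} + v_{6} ; sig = (2; 1,2)
  P={8,10}:  v_{8} + v_{10} = v_{4} + 2·v_{6} ; sig = (2; 1,2)
  P={2,10}:  v_{2} + v_{10} = v_{0} + 2·v_{1} + 2·v_{6} ; sig = (2; 1,2,2)
  P={0,5}:  v_{0} + v_{5} = 2·v_{3} + 2·v_{9} ; sig = (2; 2,2)
  P={0,4,6}:  v_{0} + v_{4} + v_{6} = 0 ; sig = (3; —)
  P={1,6,7}:  v_{1} + v_{6} + v_{7} = v_{10} ; sig = (3; 1)
  P={3,8,9}:  v_{3} + v_{8} + v_{9} = v_{5} ; sig = (3; 1)
  P={0,4,10}:  v_{0} + v_{4} + v_{10} = v_{1} + v_{7} ; sig = (3; 1,1)
  P={4,5,6}:  v_{4} + v_{5} + v_{6} = 2·v_{8} ; sig = (3; 2)
  P={0,1,3,6}:  v_{0} + v_{1} + v_{3} + v_{6} = v_{2} ; sig = (4; 1)
  P={3,4,6,9}:  v_{3} + v_{4} + v_{6} + v_{9} = v_{8} ; sig = (4; 1)

Hence PRS(X_Σ) =
{ (2; —) ×2,  (2; 1,1) ×7,  (2; 1,1,1) ×4,  (2; 1,1,3),  (2; 1,2) ×2,  (2; 1,2,2),  (2; 2,2),  (3; —),  (3; 1) ×2,  (3; 1,1),  (3; 2),  (4; 1) ×2 }
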